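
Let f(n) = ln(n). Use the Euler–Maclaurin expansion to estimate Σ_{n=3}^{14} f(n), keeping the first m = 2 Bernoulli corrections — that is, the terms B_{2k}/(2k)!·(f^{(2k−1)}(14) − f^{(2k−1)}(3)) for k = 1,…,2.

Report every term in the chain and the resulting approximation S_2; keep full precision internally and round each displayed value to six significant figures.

S_2 ≈ 24.4981

Integral: ∫_3^14 ln(x) dx = 22.6510.
Endpoint term: (f(3) + f(14))/2 = (1.09861 + 2.63906)/2 = 1.86883.
Integral + boundary = 24.5198.
k=1: B_{2}/(2)! × [f^{(1)}(14) − f^{(1)}(3)] = 1/12 × (0.0714286 − 0.333333) = -0.0218254.
Partial sum through k=1: 24.4980.
k=2: B_{4}/(4)! × [f^{(3)}(14) − f^{(3)}(3)] = −1/720 × (0.000728863 − 0.0740741) = 0.000101868.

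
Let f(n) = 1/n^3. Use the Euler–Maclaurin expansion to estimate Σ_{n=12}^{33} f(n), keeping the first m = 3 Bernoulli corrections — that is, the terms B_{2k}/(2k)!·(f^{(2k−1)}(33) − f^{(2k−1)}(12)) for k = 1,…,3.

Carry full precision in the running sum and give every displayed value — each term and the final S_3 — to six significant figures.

S_3 ≈ 0.00332817

∫_12^33 1/x^3 dx evaluates to 0.00301309.
Boundary: ½(f(12) + f(33)) = ½(0.000578704 + 2.78265e-05) = 0.000303265.
So far: 0.00331635.
Order-1 term: 1/12 · (-2.52968e-06 − (-0.000144676)) = 1.18455e-05.
After k=1: 0.00332820.
Order-2 term: −1/720 · (-4.64588e-08 − (-2.00939e-05)) = -2.78436e-08.
After k=2: 0.00332817.
Order-3 term: 1/30240 · (-1.79180e-09 − (-5.86071e-06)) = 1.93747e-10.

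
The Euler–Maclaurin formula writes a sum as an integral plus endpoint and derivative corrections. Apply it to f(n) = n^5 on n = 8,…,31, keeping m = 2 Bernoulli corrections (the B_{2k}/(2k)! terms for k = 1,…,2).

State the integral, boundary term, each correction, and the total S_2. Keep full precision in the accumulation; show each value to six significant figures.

Integral: ∫_8^31 x^5 dx = 1.47874e+08.
Endpoint term: (f(8) + f(31))/2 = (32768.0 + 2.86292e+07)/2 = 1.43310e+07.
Integral + boundary = 1.62205e+08.
Order-1 term: 1/12 · (4.61760e+06 − 20480.0) = 383094.
Running total after k=1: 1.62588e+08.
Order-2 term: −1/720 · (57660.0 − 3840.00) = -74.7500.

S_2 ≈ 1.62588e+08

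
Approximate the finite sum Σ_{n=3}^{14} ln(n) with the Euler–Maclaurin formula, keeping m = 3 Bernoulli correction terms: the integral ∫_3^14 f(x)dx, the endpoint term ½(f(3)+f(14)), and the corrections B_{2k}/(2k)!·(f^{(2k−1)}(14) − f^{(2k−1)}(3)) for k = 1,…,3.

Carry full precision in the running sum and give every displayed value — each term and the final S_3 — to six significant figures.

S_3 ≈ 24.4981

∫_3^14 ln(x) dx evaluates to 22.6510.
Boundary: ½(f(3) + f(14)) = ½(1.09861 + 2.63906) = 1.86883.
Integral + boundary = 24.5198.
Correction k=1: B_{2}/2! · (f^{(1)}(14) − f^{(1)}(3)) = 1/12 · (0.0714286 − 0.333333) = -0.0218254.
Running total after k=1: 24.4980.
Correction k=2: B_{4}/4! · (f^{(3)}(14) − f^{(3)}(3)) = −1/720 · (0.000728863 − 0.0740741) = 0.000101868.
Running total after k=2: 24.4981.
Correction k=3: B_{6}/6! · (f^{(5)}(14) − f^{(5)}(3)) = 1/30240 · (4.46243e-05 − 0.0987654) = -3.26458e-06.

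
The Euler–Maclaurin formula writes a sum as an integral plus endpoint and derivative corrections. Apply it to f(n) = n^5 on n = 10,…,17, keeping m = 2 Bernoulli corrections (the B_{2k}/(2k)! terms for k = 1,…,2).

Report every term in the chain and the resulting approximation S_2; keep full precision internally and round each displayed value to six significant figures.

S_2 ≈ 4.64681e+06

The integral term ∫_10^17 x^5 dx = 3.85626e+06.
Boundary: ½(f(10) + f(17)) = ½(100000 + 1.41986e+06) = 759928.
Running total after boundary: 4.61619e+06.
Order-1 term: 1/12 · (417605 − 50000.0) = 30633.8.
Running total after k=1: 4.64682e+06.
Order-2 term: −1/720 · (17340.0 − 6000.00) = -15.7500.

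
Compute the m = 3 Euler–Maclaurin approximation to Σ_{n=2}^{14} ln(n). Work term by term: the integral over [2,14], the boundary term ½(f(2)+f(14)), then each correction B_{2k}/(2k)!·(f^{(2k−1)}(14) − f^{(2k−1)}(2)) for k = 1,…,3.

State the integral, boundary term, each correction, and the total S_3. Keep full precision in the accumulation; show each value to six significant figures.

S_3 ≈ 25.1912

∫_2^14 ln(x) dx evaluates to 23.5605.
Endpoint term: (f(2) + f(14))/2 = (0.693147 + 2.63906)/2 = 1.66610.
Running total after boundary: 25.2266.
k=1: B_{2}/(2)! × [f^{(1)}(14) − f^{(1)}(2)] = 1/12 × (0.0714286 − 0.500000) = -0.0357143.
Partial sum through k=1: 25.1909.
k=2: B_{4}/(4)! × [f^{(3)}(14) − f^{(3)}(2)] = −1/720 × (0.000728863 − 0.250000) = 0.000346210.
Partial sum through k=2: 25.1912.
k=3: B_{6}/(6)! × [f^{(5)}(14) − f^{(5)}(2)] = 1/30240 × (4.46243e-05 − 0.750000) = -2.48001e-05.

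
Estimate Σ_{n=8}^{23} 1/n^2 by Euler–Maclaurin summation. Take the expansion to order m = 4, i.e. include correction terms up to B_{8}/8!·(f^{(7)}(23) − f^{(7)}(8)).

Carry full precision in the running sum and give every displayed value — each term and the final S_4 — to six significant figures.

Integral: ∫_8^23 1/x^2 dx = 0.0815217.
Boundary: ½(f(8) + f(23)) = ½(0.0156250 + 0.00189036) = 0.00875768.
Integral + boundary = 0.0902794.
Correction k=1: B_{2}/2! · (f^{(1)}(23) − f^{(1)}(8)) = 1/12 · (-0.000164379 − (-0.00390625)) = 0.000311823.
After k=1: 0.0905912.
Correction k=2: B_{4}/4! · (f^{(3)}(23) − f^{(3)}(8)) = −1/720 · (-3.72883e-06 − (-0.000732422)) = -1.01207e-06.
After k=2: 0.0905902.
Correction k=3: B_{6}/6! · (f^{(5)}(23) − f^{(5)}(8)) = 1/30240 · (-2.11465e-07 − (-0.000343323)) = 1.13463e-08.
After k=3: 0.0905902.
Correction k=4: B_{8}/8! · (f^{(7)}(23) − f^{(7)}(8)) = −1/1209600 · (-2.23857e-08 − (-0.000300407)) = -2.48334e-10.

S_4 ≈ 0.0905902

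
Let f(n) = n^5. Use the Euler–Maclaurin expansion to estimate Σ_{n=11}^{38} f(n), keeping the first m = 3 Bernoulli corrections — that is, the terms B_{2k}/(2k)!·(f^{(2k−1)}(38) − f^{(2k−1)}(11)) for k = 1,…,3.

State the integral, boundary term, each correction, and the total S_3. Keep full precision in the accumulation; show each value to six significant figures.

∫_11^38 x^5 dx evaluates to 5.01527e+08.
½[f(11) + f(38)] = ½[161051 + 7.92352e+07] = 3.96981e+07.
Integral + boundary = 5.41226e+08.
Correction k=1: B_{2}/2! · (f^{(1)}(38) − f^{(1)}(11)) = 1/12 · (1.04257e+07 − 73205.0) = 862706.
Running total after k=1: 5.42088e+08.
Correction k=2: B_{4}/4! · (f^{(3)}(38) − f^{(3)}(11)) = −1/720 · (86640.0 − 7260.00) = -110.250.
Running total after k=2: 5.42088e+08.
Correction k=3: B_{6}/6! · (f^{(5)}(38) − f^{(5)}(11)) = 1/30240 · (120.000 − 120.000) = 0.00000.

S_3 ≈ 5.42088e+08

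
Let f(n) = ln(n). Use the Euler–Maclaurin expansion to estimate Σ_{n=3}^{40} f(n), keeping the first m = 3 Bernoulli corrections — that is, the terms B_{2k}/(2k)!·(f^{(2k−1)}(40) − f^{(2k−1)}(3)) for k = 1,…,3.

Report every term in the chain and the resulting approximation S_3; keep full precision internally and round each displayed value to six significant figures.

S_3 ≈ 109.627

∫_3^40 ln(x) dx evaluates to 107.259.
Boundary: ½(f(3) + f(40)) = ½(1.09861 + 3.68888) = 2.39375.
Integral + boundary = 109.653.
Order-1 term: 1/12 · (0.0250000 − 0.333333) = -0.0256944.
After k=1: 109.627.
Order-2 term: −1/720 · (3.12500e-05 − 0.0740741) = 0.000102837.
After k=2: 109.627.
Order-3 term: 1/30240 · (2.34375e-07 − 0.0987654) = -3.26604e-06.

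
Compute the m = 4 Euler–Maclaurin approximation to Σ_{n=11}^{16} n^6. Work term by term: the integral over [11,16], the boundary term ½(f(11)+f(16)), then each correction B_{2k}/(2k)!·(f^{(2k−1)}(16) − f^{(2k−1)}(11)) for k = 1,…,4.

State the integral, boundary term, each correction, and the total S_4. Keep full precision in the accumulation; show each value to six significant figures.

S_4 ≈ 4.52817e+07

The integral term ∫_11^16 x^6 dx = 3.55640e+07.
Boundary: ½(f(11) + f(16)) = ½(1.77156e+06 + 1.67772e+07) = 9.27439e+06.
So far: 4.48384e+07.
Order-1 term: 1/12 · (6.29146e+06 − 966306) = 443762.
After k=1: 4.52822e+07.
Order-2 term: −1/720 · (491520 − 159720) = -460.833.
After k=2: 4.52817e+07.
Order-3 term: 1/30240 · (11520.0 − 7920.00) = 0.119048.
After k=3: 4.52817e+07.
Order-4 term: −1/1209600 · (0.00000 − 0.00000) = 0.00000.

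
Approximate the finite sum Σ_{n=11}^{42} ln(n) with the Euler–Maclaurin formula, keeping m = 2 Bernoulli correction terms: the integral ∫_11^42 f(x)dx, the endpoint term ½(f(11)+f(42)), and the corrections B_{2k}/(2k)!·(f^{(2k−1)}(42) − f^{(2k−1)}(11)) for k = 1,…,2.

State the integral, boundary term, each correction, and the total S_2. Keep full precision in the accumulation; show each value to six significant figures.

The integral term ∫_11^42 ln(x) dx = 99.6053.
Boundary: ½(f(11) + f(42)) = ½(2.39790 + 3.73767) = 3.06778.
So far: 102.673.
Order-1 term: 1/12 · (0.0238095 − 0.0909091) = -0.00559163.
Partial sum through k=1: 102.667.
Order-2 term: −1/720 · (2.69949e-05 − 0.00150263) = 2.04949e-06.

S_2 ≈ 102.667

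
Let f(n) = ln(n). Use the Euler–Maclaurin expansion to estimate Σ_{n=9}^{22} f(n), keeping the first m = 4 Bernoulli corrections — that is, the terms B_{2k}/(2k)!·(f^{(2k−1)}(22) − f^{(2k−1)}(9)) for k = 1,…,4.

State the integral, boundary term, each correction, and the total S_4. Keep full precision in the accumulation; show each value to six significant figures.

S_4 ≈ 37.8666

The integral term ∫_9^22 ln(x) dx = 35.2279.
Endpoint term: (f(9) + f(22))/2 = (2.19722 + 3.09104)/2 = 2.64413.
Integral + boundary = 37.8720.
Correction k=1: B_{2}/2! · (f^{(1)}(22) − f^{(1)}(9)) = 1/12 · (0.0454545 − 0.111111) = -0.00547138.
Partial sum through k=1: 37.8666.
Correction k=2: B_{4}/4! · (f^{(3)}(22) − f^{(3)}(9)) = −1/720 · (0.000187829 − 0.00274348) = 3.54952e-06.
Partial sum through k=2: 37.8666.
Correction k=3: B_{6}/6! · (f^{(5)}(22) − f^{(5)}(9)) = 1/30240 · (4.65691e-06 − 0.000406442) = -1.32865e-08.
Partial sum through k=3: 37.8666.
Correction k=4: B_{8}/8! · (f^{(7)}(22) − f^{(7)}(9)) = −1/1209600 · (2.88651e-07 − 0.000150534) = 1.24211e-10.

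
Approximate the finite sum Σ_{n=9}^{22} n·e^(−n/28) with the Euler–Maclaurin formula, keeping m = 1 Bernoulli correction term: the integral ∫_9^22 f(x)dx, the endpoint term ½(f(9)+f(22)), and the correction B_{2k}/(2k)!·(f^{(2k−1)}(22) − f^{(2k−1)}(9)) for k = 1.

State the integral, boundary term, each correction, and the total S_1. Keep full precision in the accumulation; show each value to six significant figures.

S_1 ≈ 121.349

Integral: ∫_9^22 x·e^(−x/28) dx = 113.105.
½[f(9) + f(22)] = ½[6.52601 + 10.0275] = 8.27674.
Integral + boundary = 121.382.
k=1: B_{2}/(2)! × [f^{(1)}(22) − f^{(1)}(9)] = 1/12 × (0.0976701 − 0.492041) = -0.0328642.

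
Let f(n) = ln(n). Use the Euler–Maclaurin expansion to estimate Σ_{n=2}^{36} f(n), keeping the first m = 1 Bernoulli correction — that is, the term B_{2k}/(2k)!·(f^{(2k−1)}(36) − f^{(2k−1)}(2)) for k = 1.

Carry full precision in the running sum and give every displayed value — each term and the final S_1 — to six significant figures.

The integral term ∫_2^36 ln(x) dx = 93.6204.
½[f(2) + f(36)] = ½[0.693147 + 3.58352] = 2.13833.
Running total after boundary: 95.7587.
k=1: B_{2}/(2)! × [f^{(1)}(36) − f^{(1)}(2)] = 1/12 × (0.0277778 − 0.500000) = -0.0393519.

S_1 ≈ 95.7194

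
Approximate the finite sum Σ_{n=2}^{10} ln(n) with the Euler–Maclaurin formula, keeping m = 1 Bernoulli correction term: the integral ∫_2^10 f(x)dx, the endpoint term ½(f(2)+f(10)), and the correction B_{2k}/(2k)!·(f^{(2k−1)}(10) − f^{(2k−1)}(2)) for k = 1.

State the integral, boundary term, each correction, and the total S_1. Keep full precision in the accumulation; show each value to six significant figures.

∫_2^10 ln(x) dx evaluates to 13.6396.
Endpoint term: (f(2) + f(10))/2 = (0.693147 + 2.30259)/2 = 1.49787.
Running total after boundary: 15.1374.
Order-1 term: 1/12 · (0.100000 − 0.500000) = -0.0333333.

S_1 ≈ 15.1041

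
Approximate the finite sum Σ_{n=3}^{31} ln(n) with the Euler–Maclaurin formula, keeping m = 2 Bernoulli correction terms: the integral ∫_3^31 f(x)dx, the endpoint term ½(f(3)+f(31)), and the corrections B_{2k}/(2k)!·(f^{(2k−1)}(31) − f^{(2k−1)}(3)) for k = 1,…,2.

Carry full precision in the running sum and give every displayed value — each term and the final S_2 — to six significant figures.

Integral: ∫_3^31 ln(x) dx = 75.1578.
½[f(3) + f(31)] = ½[1.09861 + 3.43399] = 2.26630.
Running total after boundary: 77.4241.
k=1: B_{2}/(2)! × [f^{(1)}(31) − f^{(1)}(3)] = 1/12 × (0.0322581 − 0.333333) = -0.0250896.
Running total after k=1: 77.3990.
k=2: B_{4}/(4)! × [f^{(3)}(31) − f^{(3)}(3)] = −1/720 × (6.71344e-05 − 0.0740741) = 0.000102787.

S_2 ≈ 77.3991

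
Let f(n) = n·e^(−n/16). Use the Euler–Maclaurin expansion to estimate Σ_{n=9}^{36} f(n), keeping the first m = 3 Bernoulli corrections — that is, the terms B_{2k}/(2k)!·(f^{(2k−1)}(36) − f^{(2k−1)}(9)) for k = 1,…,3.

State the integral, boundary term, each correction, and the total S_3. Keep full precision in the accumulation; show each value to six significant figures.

∫_9^36 x·e^(−x/16) dx evaluates to 140.221.
½[f(9) + f(36)] = ½[5.12805 + 3.79437] = 4.46121.
Integral + boundary = 144.682.
Order-1 term: 1/12 · (-0.131749 − 0.249280) = -0.0317524.
After k=1: 144.650.
Order-2 term: −1/720 · (0.000308787 − 0.00542518) = 7.10610e-06.
After k=2: 144.650.
Order-3 term: 1/30240 · (4.42273e-06 − 3.85805e-05) = -1.12956e-09.

S_3 ≈ 144.650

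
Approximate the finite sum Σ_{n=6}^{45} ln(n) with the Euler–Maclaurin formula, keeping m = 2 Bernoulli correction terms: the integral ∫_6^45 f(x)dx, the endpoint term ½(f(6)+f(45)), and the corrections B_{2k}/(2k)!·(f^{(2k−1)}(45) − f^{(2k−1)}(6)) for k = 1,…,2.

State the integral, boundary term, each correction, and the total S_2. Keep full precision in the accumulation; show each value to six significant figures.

S_2 ≈ 124.336

The integral term ∫_6^45 ln(x) dx = 121.549.
Boundary: ½(f(6) + f(45)) = ½(1.79176 + 3.80666) = 2.79921.
So far: 124.348.
Correction k=1: B_{2}/2! · (f^{(1)}(45) − f^{(1)}(6)) = 1/12 · (0.0222222 − 0.166667) = -0.0120370.
After k=1: 124.336.
Correction k=2: B_{4}/4! · (f^{(3)}(45) − f^{(3)}(6)) = −1/720 · (2.19479e-05 − 0.00925926) = 1.28296e-05.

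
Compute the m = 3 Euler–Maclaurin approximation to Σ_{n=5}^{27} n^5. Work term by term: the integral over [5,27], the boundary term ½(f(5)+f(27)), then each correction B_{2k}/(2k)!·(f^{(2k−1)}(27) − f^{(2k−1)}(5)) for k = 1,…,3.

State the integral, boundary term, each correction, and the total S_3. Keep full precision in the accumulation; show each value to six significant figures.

Integral: ∫_5^27 x^5 dx = 6.45675e+07.
Endpoint term: (f(5) + f(27))/2 = (3125.00 + 1.43489e+07)/2 = 7.17602e+06.
Integral + boundary = 7.17435e+07.
Order-1 term: 1/12 · (2.65720e+06 − 3125.00) = 221173.
Partial sum through k=1: 7.19647e+07.
Order-2 term: −1/720 · (43740.0 − 1500.00) = -58.6667.
Partial sum through k=2: 7.19646e+07.
Order-3 term: 1/30240 · (120.000 − 120.000) = 0.00000.

S_3 ≈ 7.19646e+07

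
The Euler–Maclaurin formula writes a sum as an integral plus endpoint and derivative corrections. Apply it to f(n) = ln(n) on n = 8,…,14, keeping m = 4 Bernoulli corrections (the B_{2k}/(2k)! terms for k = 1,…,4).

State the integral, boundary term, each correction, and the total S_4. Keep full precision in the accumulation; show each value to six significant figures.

S_4 ≈ 16.6661

The integral term ∫_8^14 ln(x) dx = 14.3113.
Endpoint term: (f(8) + f(14))/2 = (2.07944 + 2.63906)/2 = 2.35925.
Running total after boundary: 16.6705.
Correction k=1: B_{2}/2! · (f^{(1)}(14) − f^{(1)}(8)) = 1/12 · (0.0714286 − 0.125000) = -0.00446429.
Running total after k=1: 16.6661.
Correction k=2: B_{4}/4! · (f^{(3)}(14) − f^{(3)}(8)) = −1/720 · (0.000728863 − 0.00390625) = 4.41304e-06.
Running total after k=2: 16.6661.
Correction k=3: B_{6}/6! · (f^{(5)}(14) − f^{(5)}(8)) = 1/30240 · (4.46243e-05 − 0.000732422) = -2.27446e-08.
Running total after k=3: 16.6661.
Correction k=4: B_{8}/8! · (f^{(7)}(14) − f^{(7)}(8)) = −1/1209600 · (6.83024e-06 − 0.000343323) = 2.78185e-10.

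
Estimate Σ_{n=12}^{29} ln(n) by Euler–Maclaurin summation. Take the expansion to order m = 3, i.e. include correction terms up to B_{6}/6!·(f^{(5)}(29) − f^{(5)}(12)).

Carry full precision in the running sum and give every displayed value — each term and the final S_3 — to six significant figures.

∫_12^29 ln(x) dx evaluates to 50.8327.
Boundary: ½(f(12) + f(29)) = ½(2.48491 + 3.36730) = 2.92610.
So far: 53.7588.
Correction k=1: B_{2}/2! · (f^{(1)}(29) − f^{(1)}(12)) = 1/12 · (0.0344828 − 0.0833333) = -0.00407088.
After k=1: 53.7547.
Correction k=2: B_{4}/4! · (f^{(3)}(29) − f^{(3)}(12)) = −1/720 · (8.20042e-05 − 0.00115741) = 1.49362e-06.
After k=2: 53.7547.
Correction k=3: B_{6}/6! · (f^{(5)}(29) − f^{(5)}(12)) = 1/30240 · (1.17010e-06 − 9.64506e-05) = -3.15081e-09.

S_3 ≈ 53.7547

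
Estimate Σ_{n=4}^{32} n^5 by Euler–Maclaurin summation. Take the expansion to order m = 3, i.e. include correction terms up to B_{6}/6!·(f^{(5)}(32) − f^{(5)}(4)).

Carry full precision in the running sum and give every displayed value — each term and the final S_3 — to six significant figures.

∫_4^32 x^5 dx evaluates to 1.78956e+08.
Boundary: ½(f(4) + f(32)) = ½(1024.00 + 3.35544e+07) = 1.67777e+07.
Integral + boundary = 1.95734e+08.
Order-1 term: 1/12 · (5.24288e+06 − 1280.00) = 436800.
After k=1: 1.96171e+08.
Order-2 term: −1/720 · (61440.0 − 960.000) = -84.0000.
After k=2: 1.96171e+08.
Order-3 term: 1/30240 · (120.000 − 120.000) = 0.00000.

S_3 ≈ 1.96171e+08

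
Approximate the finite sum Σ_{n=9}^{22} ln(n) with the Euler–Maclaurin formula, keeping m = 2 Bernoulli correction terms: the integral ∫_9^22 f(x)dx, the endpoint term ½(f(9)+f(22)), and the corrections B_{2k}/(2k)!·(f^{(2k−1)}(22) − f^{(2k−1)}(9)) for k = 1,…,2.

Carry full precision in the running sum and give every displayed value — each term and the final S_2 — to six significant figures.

Integral: ∫_9^22 ln(x) dx = 35.2279.
Endpoint term: (f(9) + f(22))/2 = (2.19722 + 3.09104)/2 = 2.64413.
So far: 37.8720.
Order-1 term: 1/12 · (0.0454545 − 0.111111) = -0.00547138.
Running total after k=1: 37.8666.
Order-2 term: −1/720 · (0.000187829 − 0.00274348) = 3.54952e-06.

S_2 ≈ 37.8666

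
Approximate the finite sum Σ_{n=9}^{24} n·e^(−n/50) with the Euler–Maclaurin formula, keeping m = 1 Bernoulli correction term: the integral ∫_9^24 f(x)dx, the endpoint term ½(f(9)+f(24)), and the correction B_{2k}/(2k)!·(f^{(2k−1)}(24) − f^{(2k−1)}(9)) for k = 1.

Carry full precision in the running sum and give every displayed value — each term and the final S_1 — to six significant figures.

S_1 ≈ 185.702

Integral: ∫_9^24 x·e^(−x/50) dx = 174.549.
½[f(9) + f(24)] = ½[7.51743 + 14.8508] = 11.1841.
Running total after boundary: 185.733.
Correction k=1: B_{2}/2! · (f^{(1)}(24) − f^{(1)}(9)) = 1/12 · (0.321767 − 0.684922) = -0.0302629.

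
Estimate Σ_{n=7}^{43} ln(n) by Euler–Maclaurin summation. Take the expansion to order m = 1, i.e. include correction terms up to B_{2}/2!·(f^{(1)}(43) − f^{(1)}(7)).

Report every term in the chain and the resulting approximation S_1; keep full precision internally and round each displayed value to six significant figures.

∫_7^43 ln(x) dx evaluates to 112.110.
Endpoint term: (f(7) + f(43))/2 = (1.94591 + 3.76120)/2 = 2.85356.
So far: 114.964.
k=1: B_{2}/(2)! × [f^{(1)}(43) − f^{(1)}(7)] = 1/12 × (0.0232558 − 0.142857) = -0.00996678.

S_1 ≈ 114.954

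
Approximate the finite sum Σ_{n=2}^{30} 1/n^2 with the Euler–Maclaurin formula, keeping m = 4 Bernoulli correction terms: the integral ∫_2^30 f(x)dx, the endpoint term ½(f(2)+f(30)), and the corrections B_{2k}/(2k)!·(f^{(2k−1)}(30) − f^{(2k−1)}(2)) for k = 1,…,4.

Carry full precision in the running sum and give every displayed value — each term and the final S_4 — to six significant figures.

S_4 ≈ 0.612129

∫_2^30 1/x^2 dx evaluates to 0.466667.
½[f(2) + f(30)] = ½[0.250000 + 0.00111111] = 0.125556.
So far: 0.592222.
k=1: B_{2}/(2)! × [f^{(1)}(30) − f^{(1)}(2)] = 1/12 × (-7.40741e-05 − (-0.250000)) = 0.0208272.
Running total after k=1: 0.613049.
k=2: B_{4}/(4)! × [f^{(3)}(30) − f^{(3)}(2)] = −1/720 × (-9.87654e-07 − (-0.750000)) = -0.00104167.
Running total after k=2: 0.612008.
k=3: B_{6}/(6)! × [f^{(5)}(30) − f^{(5)}(2)] = 1/30240 × (-3.29218e-08 − (-5.62500)) = 0.000186012.
Running total after k=3: 0.612194.
k=4: B_{8}/(8)! × [f^{(7)}(30) − f^{(7)}(2)] = −1/1209600 × (-2.04847e-09 − (-78.7500)) = -6.51042e-05.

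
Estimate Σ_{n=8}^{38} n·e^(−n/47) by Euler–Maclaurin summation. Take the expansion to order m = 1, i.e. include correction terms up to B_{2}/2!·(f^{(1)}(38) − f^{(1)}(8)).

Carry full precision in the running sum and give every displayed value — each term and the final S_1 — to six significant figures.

Integral: ∫_8^38 x·e^(−x/47) dx = 400.553.
½[f(8) + f(38)] = ½[6.74788 + 16.9298] = 11.8388.
Integral + boundary = 412.392.
k=1: B_{2}/(2)! × [f^{(1)}(38) − f^{(1)}(8)] = 1/12 × (0.0853126 − 0.699913) = -0.0512167.

S_1 ≈ 412.340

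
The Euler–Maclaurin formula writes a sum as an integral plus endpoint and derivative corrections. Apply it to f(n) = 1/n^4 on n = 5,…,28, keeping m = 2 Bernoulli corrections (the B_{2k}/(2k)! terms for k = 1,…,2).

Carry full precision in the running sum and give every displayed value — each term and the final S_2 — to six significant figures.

S_2 ≈ 0.00355681

The integral term ∫_5^28 1/x^4 dx = 0.00265148.
Boundary: ½(f(5) + f(28)) = ½(0.00160000 + 1.62693e-06) = 0.000800813.
So far: 0.00345230.
k=1: B_{2}/(2)! × [f^{(1)}(28) − f^{(1)}(5)] = 1/12 × (-2.32418e-07 − (-0.00128000)) = 0.000106647.
After k=1: 0.00355894.
k=2: B_{4}/(4)! × [f^{(3)}(28) − f^{(3)}(5)] = −1/720 × (-8.89355e-09 − (-0.00153600)) = -2.13332e-06.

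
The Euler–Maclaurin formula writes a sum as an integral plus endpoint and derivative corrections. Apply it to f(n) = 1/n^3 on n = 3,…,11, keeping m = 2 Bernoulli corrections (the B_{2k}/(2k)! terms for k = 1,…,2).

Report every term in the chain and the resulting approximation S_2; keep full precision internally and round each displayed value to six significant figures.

The integral term ∫_3^11 1/x^3 dx = 0.0514233.
½[f(3) + f(11)] = ½[0.0370370 + 0.000751315] = 0.0188942.
Integral + boundary = 0.0703175.
Order-1 term: 1/12 · (-0.000204904 − (-0.0370370)) = 0.00306934.
Running total after k=1: 0.0733868.
Order-2 term: −1/720 · (-3.38684e-05 − (-0.0823045)) = -0.000114265.

S_2 ≈ 0.0732726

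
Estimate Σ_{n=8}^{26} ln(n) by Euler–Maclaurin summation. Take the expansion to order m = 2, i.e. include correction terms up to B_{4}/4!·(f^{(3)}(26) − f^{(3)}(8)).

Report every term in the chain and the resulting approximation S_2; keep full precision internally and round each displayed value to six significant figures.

Integral: ∫_8^26 ln(x) dx = 50.0750.
½[f(8) + f(26)] = ½[2.07944 + 3.25810] = 2.66877.
So far: 52.7437.
Correction k=1: B_{2}/2! · (f^{(1)}(26) − f^{(1)}(8)) = 1/12 · (0.0384615 − 0.125000) = -0.00721154.
Running total after k=1: 52.7365.
Correction k=2: B_{4}/4! · (f^{(3)}(26) − f^{(3)}(8)) = −1/720 · (0.000113792 − 0.00390625) = 5.26730e-06.

S_2 ≈ 52.7365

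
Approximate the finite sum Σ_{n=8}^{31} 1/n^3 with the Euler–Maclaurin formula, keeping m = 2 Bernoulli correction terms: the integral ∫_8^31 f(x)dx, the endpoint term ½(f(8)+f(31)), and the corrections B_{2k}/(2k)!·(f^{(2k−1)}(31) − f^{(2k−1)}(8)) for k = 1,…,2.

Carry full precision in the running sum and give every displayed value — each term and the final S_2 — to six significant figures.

S_2 ≈ 0.00834600

∫_8^31 1/x^3 dx evaluates to 0.00729221.
Endpoint term: (f(8) + f(31))/2 = (0.00195312 + 3.35672e-05)/2 = 0.000993346.
So far: 0.00828555.
Order-1 term: 1/12 · (-3.24844e-06 − (-0.000732422)) = 6.07645e-05.
After k=1: 0.00834632.
Order-2 term: −1/720 · (-6.76054e-08 − (-0.000228882)) = -3.17798e-07.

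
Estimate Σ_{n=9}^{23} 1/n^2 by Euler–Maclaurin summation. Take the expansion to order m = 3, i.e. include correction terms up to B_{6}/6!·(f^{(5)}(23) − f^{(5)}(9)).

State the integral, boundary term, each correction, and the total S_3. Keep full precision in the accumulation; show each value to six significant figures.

∫_9^23 1/x^2 dx evaluates to 0.0676329.
½[f(9) + f(23)] = ½[0.0123457 + 0.00189036] = 0.00711802.
Integral + boundary = 0.0747509.
Correction k=1: B_{2}/2! · (f^{(1)}(23) − f^{(1)}(9)) = 1/12 · (-0.000164379 − (-0.00274348)) = 0.000214925.
Running total after k=1: 0.0749658.
Correction k=2: B_{4}/4! · (f^{(3)}(23) − f^{(3)}(9)) = −1/720 · (-3.72883e-06 − (-0.000406442)) = -5.59324e-07.
Running total after k=2: 0.0749652.
Correction k=3: B_{6}/6! · (f^{(5)}(23) − f^{(5)}(9)) = 1/30240 · (-2.11465e-07 − (-0.000150534)) = 4.97099e-09.

S_3 ≈ 0.0749652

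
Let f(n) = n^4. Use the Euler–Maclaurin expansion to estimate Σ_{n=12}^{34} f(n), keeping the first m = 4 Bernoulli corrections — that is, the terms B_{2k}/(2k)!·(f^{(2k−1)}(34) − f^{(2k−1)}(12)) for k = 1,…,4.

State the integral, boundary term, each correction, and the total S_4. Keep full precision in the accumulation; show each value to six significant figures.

S_4 ≈ 9.72838e+06

The integral term ∫_12^34 x^4 dx = 9.03732e+06.
½[f(12) + f(34)] = ½[20736.0 + 1.33634e+06] = 678536.
So far: 9.71585e+06.
Correction k=1: B_{2}/2! · (f^{(1)}(34) − f^{(1)}(12)) = 1/12 · (157216 − 6912.00) = 12525.3.
After k=1: 9.72838e+06.
Correction k=2: B_{4}/4! · (f^{(3)}(34) − f^{(3)}(12)) = −1/720 · (816.000 − 288.000) = -0.733333.
After k=2: 9.72838e+06.
Correction k=3: B_{6}/6! · (f^{(5)}(34) − f^{(5)}(12)) = 1/30240 · (0.00000 − 0.00000) = 0.00000.
After k=3: 9.72838e+06.
Correction k=4: B_{8}/8! · (f^{(7)}(34) − f^{(7)}(12)) = −1/1209600 · (0.00000 − 0.00000) = 0.00000.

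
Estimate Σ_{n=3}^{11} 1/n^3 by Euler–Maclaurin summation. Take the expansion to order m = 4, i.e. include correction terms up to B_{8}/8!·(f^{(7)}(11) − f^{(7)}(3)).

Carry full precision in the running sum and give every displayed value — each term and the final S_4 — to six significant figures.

∫_3^11 1/x^3 dx evaluates to 0.0514233.
½[f(3) + f(11)] = ½[0.0370370 + 0.000751315] = 0.0188942.
Running total after boundary: 0.0703175.
Correction k=1: B_{2}/2! · (f^{(1)}(11) − f^{(1)}(3)) = 1/12 · (-0.000204904 − (-0.0370370)) = 0.00306934.
After k=1: 0.0733868.
Correction k=2: B_{4}/4! · (f^{(3)}(11) − f^{(3)}(3)) = −1/720 · (-3.38684e-05 − (-0.0823045)) = -0.000114265.
After k=2: 0.0732726.
Correction k=3: B_{6}/6! · (f^{(5)}(11) − f^{(5)}(3)) = 1/30240 · (-1.17560e-05 − (-0.384088)) = 1.27009e-05.
After k=3: 0.0732853.
Correction k=4: B_{8}/8! · (f^{(7)}(11) − f^{(7)}(3)) = −1/1209600 · (-6.99530e-06 − (-3.07270)) = -2.54026e-06.

S_4 ≈ 0.0732827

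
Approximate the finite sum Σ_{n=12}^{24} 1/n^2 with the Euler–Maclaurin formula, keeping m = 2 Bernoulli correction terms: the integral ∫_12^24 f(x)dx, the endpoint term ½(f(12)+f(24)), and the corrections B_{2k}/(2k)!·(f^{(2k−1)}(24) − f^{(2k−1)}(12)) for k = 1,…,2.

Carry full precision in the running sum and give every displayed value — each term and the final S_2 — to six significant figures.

S_2 ≈ 0.0460912

∫_12^24 1/x^2 dx evaluates to 0.0416667.
½[f(12) + f(24)] = ½[0.00694444 + 0.00173611] = 0.00434028.
Integral + boundary = 0.0460069.
Order-1 term: 1/12 · (-0.000144676 − (-0.00115741)) = 8.43943e-05.
After k=1: 0.0460913.
Order-2 term: −1/720 · (-3.01408e-06 − (-9.64506e-05)) = -1.29773e-07.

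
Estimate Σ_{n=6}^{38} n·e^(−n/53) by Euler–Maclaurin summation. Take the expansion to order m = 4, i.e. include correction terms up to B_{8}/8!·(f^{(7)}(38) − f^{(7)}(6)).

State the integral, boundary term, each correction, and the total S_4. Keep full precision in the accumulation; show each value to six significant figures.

Integral: ∫_6^38 x·e^(−x/53) dx = 437.599.
½[f(6) + f(38)] = ½[5.35779 + 18.5525] = 11.9552.
So far: 449.554.
Correction k=1: B_{2}/2! · (f^{(1)}(38) − f^{(1)}(6)) = 1/12 · (0.138177 − 0.791875) = -0.0544749.
Running total after k=1: 449.499.
Correction k=2: B_{4}/4! · (f^{(3)}(38) − f^{(3)}(6)) = −1/720 · (0.000396805 − 0.000917695) = 7.23459e-07.
Running total after k=2: 449.499.
Correction k=3: B_{6}/6! · (f^{(5)}(38) − f^{(5)}(6)) = 1/30240 · (2.65012e-07 − 5.53038e-07) = -9.52467e-12.
Running total after k=3: 449.499.
Correction k=4: B_{8}/8! · (f^{(7)}(38) − f^{(7)}(6)) = −1/1209600 · (1.38399e-10 − 2.77457e-10) = 1.14963e-16.

S_4 ≈ 449.499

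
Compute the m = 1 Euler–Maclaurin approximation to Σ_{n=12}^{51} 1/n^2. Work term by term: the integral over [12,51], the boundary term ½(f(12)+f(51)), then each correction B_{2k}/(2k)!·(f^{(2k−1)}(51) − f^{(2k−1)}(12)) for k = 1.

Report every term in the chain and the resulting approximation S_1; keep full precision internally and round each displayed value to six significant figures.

S_1 ≈ 0.0674851

The integral term ∫_12^51 1/x^2 dx = 0.0637255.
½[f(12) + f(51)] = ½[0.00694444 + 0.000384468] = 0.00366446.
So far: 0.0673899.
Order-1 term: 1/12 · (-1.50772e-05 − (-0.00115741)) = 9.51942e-05.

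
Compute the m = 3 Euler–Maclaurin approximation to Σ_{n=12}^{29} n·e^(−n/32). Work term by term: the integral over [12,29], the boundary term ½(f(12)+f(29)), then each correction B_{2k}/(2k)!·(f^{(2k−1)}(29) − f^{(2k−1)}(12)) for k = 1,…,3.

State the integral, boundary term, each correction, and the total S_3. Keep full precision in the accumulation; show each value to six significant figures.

S_3 ≈ 188.974

∫_12^29 x·e^(−x/32) dx evaluates to 179.024.
Endpoint term: (f(12) + f(29))/2 = (8.24747 + 11.7171)/2 = 9.98227.
So far: 189.006.
Order-1 term: 1/12 · (0.0378784 − 0.429556) = -0.0326398.
Running total after k=1: 188.974.
Order-2 term: −1/720 · (0.000826124 − 0.00176185) = 1.29962e-06.
Running total after k=2: 188.974.
Order-3 term: 1/30240 · (1.57740e-06 − 3.03146e-06) = -4.80839e-11.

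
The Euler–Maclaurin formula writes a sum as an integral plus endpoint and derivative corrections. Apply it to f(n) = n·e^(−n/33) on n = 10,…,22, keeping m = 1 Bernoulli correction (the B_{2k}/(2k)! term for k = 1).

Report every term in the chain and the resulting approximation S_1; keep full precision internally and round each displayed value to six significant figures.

∫_10^22 x·e^(−x/33) dx evaluates to 116.188.
½[f(10) + f(22)] = ½[7.38577 + 11.2952] = 9.34047.
Running total after boundary: 125.529.
k=1: B_{2}/(2)! × [f^{(1)}(22) − f^{(1)}(10)] = 1/12 × (0.171139 − 0.514766) = -0.0286355.

S_1 ≈ 125.500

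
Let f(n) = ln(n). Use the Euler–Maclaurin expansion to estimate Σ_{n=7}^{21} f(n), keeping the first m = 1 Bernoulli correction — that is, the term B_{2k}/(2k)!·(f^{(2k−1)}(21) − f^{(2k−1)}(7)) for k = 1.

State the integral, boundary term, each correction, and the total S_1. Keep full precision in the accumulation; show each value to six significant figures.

The integral term ∫_7^21 ln(x) dx = 36.3136.
Endpoint term: (f(7) + f(21))/2 = (1.94591 + 3.04452)/2 = 2.49522.
So far: 38.8088.
Correction k=1: B_{2}/2! · (f^{(1)}(21) − f^{(1)}(7)) = 1/12 · (0.0476190 − 0.142857) = -0.00793651.

S_1 ≈ 38.8009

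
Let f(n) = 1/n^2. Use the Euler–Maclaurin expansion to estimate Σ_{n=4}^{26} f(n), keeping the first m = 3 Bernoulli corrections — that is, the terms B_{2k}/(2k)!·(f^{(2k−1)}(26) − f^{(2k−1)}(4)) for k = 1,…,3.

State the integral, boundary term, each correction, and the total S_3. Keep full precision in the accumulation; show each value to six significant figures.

The integral term ∫_4^26 1/x^2 dx = 0.211538.
Endpoint term: (f(4) + f(26))/2 = (0.0625000 + 0.00147929)/2 = 0.0319896.
Running total after boundary: 0.243528.
k=1: B_{2}/(2)! × [f^{(1)}(26) − f^{(1)}(4)] = 1/12 × (-0.000113792 − (-0.0312500)) = 0.00259468.
After k=1: 0.246123.
k=2: B_{4}/(4)! × [f^{(3)}(26) − f^{(3)}(4)] = −1/720 × (-2.01997e-06 − (-0.0234375)) = -3.25493e-05.
After k=2: 0.246090.
k=3: B_{6}/(6)! × [f^{(5)}(26) − f^{(5)}(4)] = 1/30240 × (-8.96436e-08 − (-0.0439453)) = 1.45322e-06.

S_3 ≈ 0.246092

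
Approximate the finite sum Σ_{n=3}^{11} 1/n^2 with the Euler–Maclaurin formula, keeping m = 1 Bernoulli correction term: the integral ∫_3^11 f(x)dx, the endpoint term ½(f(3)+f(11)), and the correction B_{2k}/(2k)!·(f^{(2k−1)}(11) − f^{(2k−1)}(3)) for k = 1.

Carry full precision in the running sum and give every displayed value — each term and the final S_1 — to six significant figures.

∫_3^11 1/x^2 dx evaluates to 0.242424.
½[f(3) + f(11)] = ½[0.111111 + 0.00826446] = 0.0596878.
Integral + boundary = 0.302112.
Correction k=1: B_{2}/2! · (f^{(1)}(11) − f^{(1)}(3)) = 1/12 · (-0.00150263 − (-0.0740741)) = 0.00604762.

S_1 ≈ 0.308160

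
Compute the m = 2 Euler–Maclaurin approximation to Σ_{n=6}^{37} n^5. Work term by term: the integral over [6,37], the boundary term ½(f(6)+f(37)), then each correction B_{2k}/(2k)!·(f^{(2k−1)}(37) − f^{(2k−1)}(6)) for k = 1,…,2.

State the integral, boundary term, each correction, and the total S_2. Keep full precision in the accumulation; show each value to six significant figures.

The integral term ∫_6^37 x^5 dx = 4.27613e+08.
Endpoint term: (f(6) + f(37))/2 = (7776.00 + 6.93440e+07)/2 = 3.46759e+07.
So far: 4.62289e+08.
k=1: B_{2}/(2)! × [f^{(1)}(37) − f^{(1)}(6)] = 1/12 × (9.37080e+06 − 6480.00) = 780360.
After k=1: 4.63070e+08.
k=2: B_{4}/(4)! × [f^{(3)}(37) − f^{(3)}(6)] = −1/720 × (82140.0 − 2160.00) = -111.083.

S_2 ≈ 4.63069e+08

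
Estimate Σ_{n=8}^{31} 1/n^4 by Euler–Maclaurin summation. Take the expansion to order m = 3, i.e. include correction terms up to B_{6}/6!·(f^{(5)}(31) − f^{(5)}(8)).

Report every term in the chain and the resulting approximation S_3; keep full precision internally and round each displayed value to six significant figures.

S_3 ≈ 0.000772547

The integral term ∫_8^31 1/x^4 dx = 0.000639853.
Endpoint term: (f(8) + f(31))/2 = (0.000244141 + 1.08281e-06)/2 = 0.000122612.
So far: 0.000762464.
k=1: B_{2}/(2)! × [f^{(1)}(31) − f^{(1)}(8)] = 1/12 × (-1.39718e-07 − (-0.000122070)) = 1.01609e-05.
After k=1: 0.000772625.
k=2: B_{4}/(4)! × [f^{(3)}(31) − f^{(3)}(8)] = −1/720 × (-4.36164e-09 − (-5.72205e-05)) = -7.94668e-08.
After k=2: 0.000772546.
k=3: B_{6}/(6)! × [f^{(5)}(31) − f^{(5)}(8)] = 1/30240 × (-2.54164e-10 − (-5.00679e-05)) = 1.65568e-09.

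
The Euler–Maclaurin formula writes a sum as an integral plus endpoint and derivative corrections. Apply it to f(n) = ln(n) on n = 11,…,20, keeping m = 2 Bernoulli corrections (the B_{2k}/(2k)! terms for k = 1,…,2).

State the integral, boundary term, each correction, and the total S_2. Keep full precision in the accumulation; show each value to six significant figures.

Integral: ∫_11^20 ln(x) dx = 24.5378.
Boundary: ½(f(11) + f(20)) = ½(2.39790 + 2.99573) = 2.69681.
So far: 27.2346.
k=1: B_{2}/(2)! × [f^{(1)}(20) − f^{(1)}(11)] = 1/12 × (0.0500000 − 0.0909091) = -0.00340909.
After k=1: 27.2312.
k=2: B_{4}/(4)! × [f^{(3)}(20) − f^{(3)}(11)] = −1/720 × (0.000250000 − 0.00150263) = 1.73976e-06.

S_2 ≈ 27.2312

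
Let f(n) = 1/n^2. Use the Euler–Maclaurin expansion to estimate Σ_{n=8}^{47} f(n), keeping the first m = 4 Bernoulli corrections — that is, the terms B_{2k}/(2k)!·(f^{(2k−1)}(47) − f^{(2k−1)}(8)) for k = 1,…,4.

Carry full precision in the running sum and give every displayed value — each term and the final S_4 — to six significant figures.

The integral term ∫_8^47 1/x^2 dx = 0.103723.
Endpoint term: (f(8) + f(47))/2 = (0.0156250 + 0.000452694)/2 = 0.00803885.
Running total after boundary: 0.111762.
Order-1 term: 1/12 · (-1.92636e-05 − (-0.00390625)) = 0.000323916.
Running total after k=1: 0.112086.
Order-2 term: −1/720 · (-1.04646e-07 − (-0.000732422)) = -1.01711e-06.
Running total after k=2: 0.112085.
Order-3 term: 1/30240 · (-1.42117e-09 − (-0.000343323)) = 1.13532e-08.
Running total after k=3: 0.112085.
Order-4 term: −1/1209600 · (-3.60280e-11 − (-0.000300407)) = -2.48353e-10.

S_4 ≈ 0.112085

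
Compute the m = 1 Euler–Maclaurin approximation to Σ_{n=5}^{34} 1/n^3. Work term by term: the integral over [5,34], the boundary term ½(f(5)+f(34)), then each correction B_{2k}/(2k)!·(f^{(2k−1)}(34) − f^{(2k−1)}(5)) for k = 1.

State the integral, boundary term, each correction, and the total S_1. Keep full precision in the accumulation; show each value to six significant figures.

S_1 ≈ 0.0239800

Integral: ∫_5^34 1/x^3 dx = 0.0195675.
½[f(5) + f(34)] = ½[0.00800000 + 2.54427e-05] = 0.00401272.
Running total after boundary: 0.0235802.
Order-1 term: 1/12 · (-2.24494e-06 − (-0.00480000)) = 0.000399813.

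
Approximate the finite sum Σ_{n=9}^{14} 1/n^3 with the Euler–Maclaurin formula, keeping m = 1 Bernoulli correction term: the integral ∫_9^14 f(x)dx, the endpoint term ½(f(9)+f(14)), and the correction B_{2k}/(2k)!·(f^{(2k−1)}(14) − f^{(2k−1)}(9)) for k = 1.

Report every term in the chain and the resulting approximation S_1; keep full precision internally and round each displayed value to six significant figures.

The integral term ∫_9^14 1/x^3 dx = 0.00362182.
Boundary: ½(f(9) + f(14)) = ½(0.00137174 + 0.000364431) = 0.000868087.
Integral + boundary = 0.00448991.
k=1: B_{2}/(2)! × [f^{(1)}(14) − f^{(1)}(9)] = 1/12 × (-7.80925e-05 − (-0.000457247)) = 3.15962e-05.

S_1 ≈ 0.00452150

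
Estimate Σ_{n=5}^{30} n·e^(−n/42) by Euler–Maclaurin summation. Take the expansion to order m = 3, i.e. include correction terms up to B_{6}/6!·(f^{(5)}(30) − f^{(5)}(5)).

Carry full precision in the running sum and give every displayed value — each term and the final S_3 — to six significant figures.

The integral term ∫_5^30 x·e^(−x/42) dx = 272.075.
Endpoint term: (f(5) + f(30))/2 = (4.43883 + 14.6862)/2 = 9.56254.
Integral + boundary = 281.638.
Correction k=1: B_{2}/2! · (f^{(1)}(30) − f^{(1)}(5)) = 1/12 · (0.139869 − 0.782079) = -0.0535175.
Partial sum through k=1: 281.584.
Correction k=2: B_{4}/4! · (f^{(3)}(30) − f^{(3)}(5)) = −1/720 · (0.000634327 − 0.00144989) = 1.13273e-06.
Partial sum through k=2: 281.584.
Correction k=3: B_{6}/6! · (f^{(5)}(30) − f^{(5)}(5)) = 1/30240 · (6.74242e-07 − 1.39253e-06) = -2.37530e-11.

S_3 ≈ 281.584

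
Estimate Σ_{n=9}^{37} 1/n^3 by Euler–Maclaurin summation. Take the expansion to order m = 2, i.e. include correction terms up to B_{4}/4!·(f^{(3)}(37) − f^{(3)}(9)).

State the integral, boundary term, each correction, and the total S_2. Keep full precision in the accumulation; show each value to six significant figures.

S_2 ≈ 0.00654117

Integral: ∫_9^37 1/x^3 dx = 0.00580761.
Endpoint term: (f(9) + f(37))/2 = (0.00137174 + 1.97422e-05)/2 = 0.000695742.
So far: 0.00650335.
k=1: B_{2}/(2)! × [f^{(1)}(37) − f^{(1)}(9)] = 1/12 × (-1.60072e-06 − (-0.000457247)) = 3.79706e-05.
Running total after k=1: 0.00654132.
k=2: B_{4}/(4)! × [f^{(3)}(37) − f^{(3)}(9)] = −1/720 × (-2.33852e-08 − (-0.000112901)) = -1.56774e-07.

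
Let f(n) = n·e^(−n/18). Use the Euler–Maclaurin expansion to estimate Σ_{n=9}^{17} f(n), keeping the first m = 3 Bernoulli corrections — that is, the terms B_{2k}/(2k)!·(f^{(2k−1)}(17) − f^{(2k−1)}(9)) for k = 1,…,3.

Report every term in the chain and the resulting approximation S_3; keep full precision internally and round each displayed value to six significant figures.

The integral term ∫_9^17 x·e^(−x/18) dx = 49.7697.
Boundary: ½(f(9) + f(17)) = ½(5.45878 + 6.61122) = 6.03500.
So far: 55.8047.
k=1: B_{2}/(2)! × [f^{(1)}(17) − f^{(1)}(9)] = 1/12 × (0.0216053 − 0.303265) = -0.0234717.
Partial sum through k=1: 55.7812.
k=2: B_{4}/(4)! × [f^{(3)}(17) − f^{(3)}(9)] = −1/720 × (0.00246727 − 0.00468002) = 3.07326e-06.
Partial sum through k=2: 55.7812.
k=3: B_{6}/(6)! × [f^{(5)}(17) − f^{(5)}(9)] = 1/30240 × (1.50243e-05 − 2.60001e-05) = -3.62958e-10.

S_3 ≈ 55.7812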